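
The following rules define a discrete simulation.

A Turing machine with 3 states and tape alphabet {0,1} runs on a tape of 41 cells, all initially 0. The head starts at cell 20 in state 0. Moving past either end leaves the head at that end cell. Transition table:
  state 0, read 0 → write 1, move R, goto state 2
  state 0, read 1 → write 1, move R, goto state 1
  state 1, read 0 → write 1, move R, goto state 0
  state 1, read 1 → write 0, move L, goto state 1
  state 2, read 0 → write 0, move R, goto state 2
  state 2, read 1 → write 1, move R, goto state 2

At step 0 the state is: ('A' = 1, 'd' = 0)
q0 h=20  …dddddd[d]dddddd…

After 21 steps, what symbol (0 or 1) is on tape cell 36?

0) q0 h=20  …dddddd[d]dddddd…
1) q2 h=21  …dddddA[d]dddddd…
2) q2 h=22  …ddddAd[d]dddddd…
3) q2 h=23  …dddAdd[d]dddddd…
4) q2 h=24  …ddAddd[d]dddddd…
5) q2 h=25  …dAdddd[d]dddddd…
6) q2 h=26  …Addddd[d]dddddd…
7) q2 h=27  …dddddd[d]dddddd…
8) q2 h=28  …dddddd[d]dddddd…
9) q2 h=29  …dddddd[d]dddddd…
10) q2 h=30  …dddddd[d]dddddd…
11) q2 h=31  …dddddd[d]dddddd…
12) q2 h=32  …dddddd[d]dddddd…
13) q2 h=33  …dddddd[d]dddddd…
14) q2 h=34  …dddddd[d]dddddd|
15) q2 h=35  …dddddd[d]ddddd|
16) q2 h=36  …dddddd[d]dddd|
17) q2 h=37  …dddddd[d]ddd|
18) q2 h=38  …dddddd[d]dd|
19) q2 h=39  …dddddd[d]d|
20) q2 h=40  …dddddd[d]|
21) q2 h=40  …dddddd[d]|

0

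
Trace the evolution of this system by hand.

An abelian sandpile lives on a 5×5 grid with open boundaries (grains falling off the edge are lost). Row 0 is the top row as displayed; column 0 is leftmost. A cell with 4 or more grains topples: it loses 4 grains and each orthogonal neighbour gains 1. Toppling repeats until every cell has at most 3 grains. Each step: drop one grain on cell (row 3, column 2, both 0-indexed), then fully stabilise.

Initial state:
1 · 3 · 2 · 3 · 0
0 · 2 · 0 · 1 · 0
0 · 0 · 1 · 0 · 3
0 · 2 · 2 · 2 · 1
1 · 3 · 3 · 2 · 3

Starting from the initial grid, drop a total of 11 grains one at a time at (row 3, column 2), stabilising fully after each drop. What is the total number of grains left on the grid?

[0] 1 · 3 · 2 · 3 · 0
0 · 2 · 0 · 1 · 0
0 · 0 · 1 · 0 · 3
0 · 2 · 2 · 2 · 1
1 · 3 · 3 · 2 · 3
[1] 1 · 3 · 2 · 3 · 0
0 · 2 · 0 · 1 · 0
0 · 0 · 1 · 0 · 3
0 · 2 · 3 · 2 · 1
1 · 3 · 3 · 2 · 3
[2] 1 · 3 · 2 · 3 · 0
0 · 2 · 0 · 1 · 0
0 · 1 · 2 · 0 · 3
1 · 0 · 2 · 3 · 1
2 · 1 · 1 · 3 · 3
[3] 1 · 3 · 2 · 3 · 0
0 · 2 · 0 · 1 · 0
0 · 1 · 2 · 0 · 3
1 · 0 · 3 · 3 · 1
2 · 1 · 1 · 3 · 3
[4] 1 · 3 · 2 · 3 · 0
0 · 2 · 0 · 1 · 0
0 · 1 · 3 · 1 · 3
1 · 1 · 1 · 1 · 3
2 · 1 · 3 · 1 · 0
[5] 1 · 3 · 2 · 3 · 0
0 · 2 · 0 · 1 · 0
0 · 1 · 3 · 1 · 3
1 · 1 · 2 · 1 · 3
2 · 1 · 3 · 1 · 0
[6] 1 · 3 · 2 · 3 · 0
0 · 2 · 0 · 1 · 0
0 · 1 · 3 · 1 · 3
1 · 1 · 3 · 1 · 3
2 · 1 · 3 · 1 · 0
[7] 1 · 3 · 2 · 3 · 0
0 · 2 · 1 · 1 · 0
0 · 2 · 0 · 2 · 3
1 · 2 · 2 · 2 · 3
2 · 2 · 0 · 2 · 0
[8] 1 · 3 · 2 · 3 · 0
0 · 2 · 1 · 1 · 0
0 · 2 · 0 · 2 · 3
1 · 2 · 3 · 2 · 3
2 · 2 · 0 · 2 · 0
[9] 1 · 3 · 2 · 3 · 0
0 · 2 · 1 · 1 · 0
0 · 2 · 1 · 2 · 3
1 · 3 · 0 · 3 · 3
2 · 2 · 1 · 2 · 0
[10] 1 · 3 · 2 · 3 · 0
0 · 2 · 1 · 1 · 0
0 · 2 · 1 · 2 · 3
1 · 3 · 1 · 3 · 3
2 · 2 · 1 · 2 · 0
[11] 1 · 3 · 2 · 3 · 0
0 · 2 · 1 · 1 · 0
0 · 2 · 1 · 2 · 3
1 · 3 · 2 · 3 · 3
2 · 2 · 1 · 2 · 0

40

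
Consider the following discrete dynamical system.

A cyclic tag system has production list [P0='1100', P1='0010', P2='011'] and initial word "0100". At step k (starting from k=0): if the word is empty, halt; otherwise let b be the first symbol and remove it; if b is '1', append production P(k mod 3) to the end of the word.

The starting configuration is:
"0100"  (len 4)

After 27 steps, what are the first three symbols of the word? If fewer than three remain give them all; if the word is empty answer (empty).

100

0) "0100"  (len 4)
1) "100"  (len 3)
2) "000010"  (len 6)
3) "00010"  (len 5)
4) "0010"  (len 4)
5) "010"  (len 3)
6) "10"  (len 2)
7) "01100"  (len 5)
8) "1100"  (len 4)
9) "100011"  (len 6)
10) "000111100"  (len 9)
11) "00111100"  (len 8)
12) "0111100"  (len 7)
13) "111100"  (len 6)
14) "111000010"  (len 9)
15) "11000010011"  (len 11)
16) "10000100111100"  (len 14)
17) "00001001111000010"  (len 17)
18) "0001001111000010"  (len 16)
19) "001001111000010"  (len 15)
20) "01001111000010"  (len 14)
21) "1001111000010"  (len 13)
22) "0011110000101100"  (len 16)
23) "011110000101100"  (len 15)
24) "11110000101100"  (len 14)
25) "11100001011001100"  (len 17)
26) "11000010110011000010"  (len 20)
27) "1000010110011000010011"  (len 22)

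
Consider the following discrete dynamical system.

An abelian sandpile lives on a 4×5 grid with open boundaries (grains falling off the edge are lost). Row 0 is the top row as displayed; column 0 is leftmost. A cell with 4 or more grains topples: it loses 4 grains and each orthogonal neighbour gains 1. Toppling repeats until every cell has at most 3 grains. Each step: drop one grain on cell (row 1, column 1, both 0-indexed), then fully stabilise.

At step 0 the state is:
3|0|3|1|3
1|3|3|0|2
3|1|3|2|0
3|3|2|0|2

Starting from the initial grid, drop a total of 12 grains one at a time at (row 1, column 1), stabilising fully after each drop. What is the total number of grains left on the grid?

t=0: 3|0|3|1|3
1|3|3|0|2
3|1|3|2|0
3|3|2|0|2
t=1: 3|2|0|2|3
2|1|2|1|2
3|3|0|3|0
3|3|3|0|2
t=2: 3|2|0|2|3
2|2|2|1|2
3|3|0|3|0
3|3|3|0|2
t=3: 3|2|0|2|3
2|3|2|1|2
3|3|0|3|0
3|3|3|0|2
t=4: 1|0|1|2|3
1|3|3|1|2
2|2|2|3|0
1|2|0|1|2
t=5: 1|1|2|2|3
2|1|0|2|2
2|3|3|3|0
1|2|0|1|2
t=6: 1|1|2|2|3
2|2|0|2|2
2|3|3|3|0
1|2|0|1|2
t=7: 1|1|2|2|3
2|3|0|2|2
2|3|3|3|0
1|2|0|1|2
t=8: 1|2|2|2|3
3|1|2|3|2
3|1|1|0|1
1|3|1|2|2
t=9: 1|2|2|2|3
3|2|2|3|2
3|1|1|0|1
1|3|1|2|2
t=10: 1|2|2|2|3
3|3|2|3|2
3|1|1|0|1
1|3|1|2|2
t=11: 2|3|2|2|3
1|1|3|3|2
0|3|1|0|1
2|3|1|2|2
t=12: 2|3|2|2|3
1|2|3|3|2
0|3|1|0|1
2|3|1|2|2

38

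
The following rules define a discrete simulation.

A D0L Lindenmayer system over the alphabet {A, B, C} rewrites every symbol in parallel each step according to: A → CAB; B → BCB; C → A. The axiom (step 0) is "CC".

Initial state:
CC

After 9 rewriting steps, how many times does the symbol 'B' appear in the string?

0) CC
1) AA
2) CABCAB
3) ACABBCBACABBCB
4) CABACABBCBBCBABCBCABACABBCBBCBABCB
5) ACABBCBCABACABBCBBCBABCBBCBABCBCABBCBABCBACABBCBCABACABBCBBCBABCBBCBABCBCABBCBABCB
6) CABACABBCBBCBABCBACABBCBCABACABBCBBCBABCBBCBABCBCABBCBABCB…BCBABCBCABBCBABCBBCBABCBCABBCBABCBACABBCBBCBABCBCABBCBABCB  (len 198)
7) ACABBCBCABACABBCBBCBABCBBCBABCBCABBCBABCBCABACABBCBBCBABCB…CABACABBCBBCBABCBBCBABCBCABBCBABCBACABBCBBCBABCBCABBCBABCB  (len 478)
8) CABACABBCBBCBABCBACABBCBCABACABBCBBCBABCBBCBABCBCABBCBABCB…CABACABBCBBCBABCBBCBABCBCABBCBABCBACABBCBBCBABCBCABBCBABCB  (len 1154)
9) ACABBCBCABACABBCBBCBABCBBCBABCBCABBCBABCBCABACABBCBBCBABCB…CABACABBCBBCBABCBBCBABCBCABBCBABCBACABBCBBCBABCBCABBCBABCB  (len 2786)

1392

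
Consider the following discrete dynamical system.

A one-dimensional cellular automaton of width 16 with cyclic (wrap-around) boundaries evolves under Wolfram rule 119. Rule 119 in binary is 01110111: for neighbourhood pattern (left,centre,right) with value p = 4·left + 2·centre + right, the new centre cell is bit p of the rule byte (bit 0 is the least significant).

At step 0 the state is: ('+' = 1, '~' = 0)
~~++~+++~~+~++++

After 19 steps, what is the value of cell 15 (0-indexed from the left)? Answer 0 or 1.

0) ~~++~+++~~+~++++
1) ++~++~~+++++~~~+
2) ~++~+++~~~~++++~
3) +~++~~+++++~~~++
4) ++~+++~~~~++++~~
5) ~++~~+++++~~~+++
6) +~+++~~~~++++~~+
7) ++~~+++++~~~+++~
8) ~+++~~~~++++~~++
9) +~~+++++~~~+++~+
10) +++~~~~++++~~++~
11) ~~+++++~~~+++~++
12) ++~~~~++++~~++~+
13) ~+++++~~~+++~++~
14) +~~~~++++~~++~++
15) +++++~~~+++~++~~
16) ~~~~++++~~++~+++
17) ++++~~~+++~++~~+
18) ~~~++++~~++~+++~
19) +++~~~+++~++~~++

1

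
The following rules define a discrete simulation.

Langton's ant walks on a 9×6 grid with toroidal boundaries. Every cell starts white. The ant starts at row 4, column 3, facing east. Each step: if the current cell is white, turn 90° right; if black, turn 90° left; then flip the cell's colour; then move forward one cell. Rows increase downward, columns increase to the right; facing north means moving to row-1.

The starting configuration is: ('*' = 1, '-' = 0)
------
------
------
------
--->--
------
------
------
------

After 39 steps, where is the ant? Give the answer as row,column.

k=0  ------
------
------
------
--->--
------
------
------
------
k=1  ------
------
------
------
---*--
---v--
------
------
------
k=2  ------
------
------
------
---*--
--<*--
------
------
------
k=3  ------
------
------
------
--^*--
--**--
------
------
------
k=4  ------
------
------
------
--*>--
--**--
------
------
------
k=5  ------
------
------
---^--
--*---
--**--
------
------
------
k=6  ------
------
------
---*>-
--*---
--**--
------
------
------
k=7  ------
------
------
---**-
--*-v-
--**--
------
------
------
k=8  ------
------
------
---**-
--*<*-
--**--
------
------
------
k=9  ------
------
------
---^*-
--***-
--**--
------
------
------
k=10  ------
------
------
--<-*-
--***-
--**--
------
------
------
k=11  ------
------
--^---
--*-*-
--***-
--**--
------
------
------
k=12  ------
------
--*>--
--*-*-
--***-
--**--
------
------
------
k=13  ------
------
--**--
--*v*-
--***-
--**--
------
------
------
k=14  ------
------
--**--
--<**-
--***-
--**--
------
------
------
k=15  ------
------
--**--
---**-
--v**-
--**--
------
------
------
k=16  ------
------
--**--
---**-
--->*-
--**--
------
------
------
k=17  ------
------
--**--
---^*-
----*-
--**--
------
------
------
k=18  ------
------
--**--
--<-*-
----*-
--**--
------
------
------
k=19  ------
------
--^*--
--*-*-
----*-
--**--
------
------
------
k=20  ------
------
-<-*--
--*-*-
----*-
--**--
------
------
------
k=21  ------
-^----
-*-*--
--*-*-
----*-
--**--
------
------
------
k=22  ------
-*>---
-*-*--
--*-*-
----*-
--**--
------
------
------
k=23  ------
-**---
-*v*--
--*-*-
----*-
--**--
------
------
------
k=24  ------
-**---
-<**--
--*-*-
----*-
--**--
------
------
------
k=25  ------
-**---
--**--
-v*-*-
----*-
--**--
------
------
------
k=26  ------
-**---
--**--
<**-*-
----*-
--**--
------
------
------
k=27  ------
-**---
^-**--
***-*-
----*-
--**--
------
------
------
k=28  ------
-**---
*>**--
***-*-
----*-
--**--
------
------
------
k=29  ------
-**---
****--
*v*-*-
----*-
--**--
------
------
------
k=30  ------
-**---
****--
*->-*-
----*-
--**--
------
------
------
k=31  ------
-**---
**^*--
*---*-
----*-
--**--
------
------
------
k=32  ------
-**---
*<-*--
*---*-
----*-
--**--
------
------
------
k=33  ------
-**---
*--*--
*v--*-
----*-
--**--
------
------
------
k=34  ------
-**---
*--*--
<*--*-
----*-
--**--
------
------
------
k=35  ------
-**---
*--*--
-*--*-
v---*-
--**--
------
------
------
k=36  ------
-**---
*--*--
-*--*-
*---*<
--**--
------
------
------
k=37  ------
-**---
*--*--
-*--*^
*---**
--**--
------
------
------
k=38  ------
-**---
*--*--
>*--**
*---**
--**--
------
------
------
k=39  ------
-**---
*--*--
**--**
v---**
--**--
------
------
------

4,0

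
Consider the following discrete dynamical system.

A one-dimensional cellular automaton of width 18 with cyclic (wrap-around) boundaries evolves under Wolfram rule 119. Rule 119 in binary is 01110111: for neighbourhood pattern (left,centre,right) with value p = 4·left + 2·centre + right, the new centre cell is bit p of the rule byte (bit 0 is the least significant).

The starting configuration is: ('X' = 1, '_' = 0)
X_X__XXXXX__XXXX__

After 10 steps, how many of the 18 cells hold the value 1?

step 0: X_X__XXXXX__XXXX__
step 1: XXXXX____XXX___XXX
step 2: ____XXXXX__XXXX___
step 3: XXXX____XXX___XXXX
step 4: ___XXXXX__XXXX____
step 5: XXX____XXX___XXXXX
step 6: __XXXXX__XXXX_____
step 7: XX____XXX___XXXXXX
step 8: _XXXXX__XXXX______
step 9: X____XXX___XXXXXXX
step 10: XXXXX__XXXX_______

9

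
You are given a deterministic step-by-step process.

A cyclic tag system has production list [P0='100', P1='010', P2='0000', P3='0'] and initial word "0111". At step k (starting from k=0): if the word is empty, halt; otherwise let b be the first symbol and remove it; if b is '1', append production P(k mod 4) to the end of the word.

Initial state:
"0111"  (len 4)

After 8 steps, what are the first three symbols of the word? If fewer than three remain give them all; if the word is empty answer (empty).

000

t=0: "0111"  (len 4)
t=1: "111"  (len 3)
t=2: "11010"  (len 5)
t=3: "10100000"  (len 8)
t=4: "01000000"  (len 8)
t=5: "1000000"  (len 7)
t=6: "000000010"  (len 9)
t=7: "00000010"  (len 8)
t=8: "0000010"  (len 7)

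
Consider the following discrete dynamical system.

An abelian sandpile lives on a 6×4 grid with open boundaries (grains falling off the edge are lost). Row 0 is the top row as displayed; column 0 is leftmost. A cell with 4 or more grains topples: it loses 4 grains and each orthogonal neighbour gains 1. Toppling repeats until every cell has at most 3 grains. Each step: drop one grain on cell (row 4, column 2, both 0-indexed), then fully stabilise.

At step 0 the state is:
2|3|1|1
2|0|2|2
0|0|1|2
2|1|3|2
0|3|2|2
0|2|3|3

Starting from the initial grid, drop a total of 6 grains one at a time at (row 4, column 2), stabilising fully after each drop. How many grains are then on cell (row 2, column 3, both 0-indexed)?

0) 2|3|1|1
2|0|2|2
0|0|1|2
2|1|3|2
0|3|2|2
0|2|3|3
1) 2|3|1|1
2|0|2|2
0|0|1|2
2|1|3|2
0|3|3|2
0|2|3|3
2) 2|3|1|1
2|0|2|2
0|0|2|3
2|3|2|0
1|2|0|2
1|0|3|1
3) 2|3|1|1
2|0|2|2
0|0|2|3
2|3|2|0
1|2|1|2
1|0|3|1
4) 2|3|1|1
2|0|2|2
0|0|2|3
2|3|2|0
1|2|2|2
1|0|3|1
5) 2|3|1|1
2|0|2|2
0|0|2|3
2|3|2|0
1|2|3|2
1|0|3|1
6) 2|3|1|1
2|0|2|2
0|0|2|3
2|3|3|0
1|3|1|3
1|1|0|2

3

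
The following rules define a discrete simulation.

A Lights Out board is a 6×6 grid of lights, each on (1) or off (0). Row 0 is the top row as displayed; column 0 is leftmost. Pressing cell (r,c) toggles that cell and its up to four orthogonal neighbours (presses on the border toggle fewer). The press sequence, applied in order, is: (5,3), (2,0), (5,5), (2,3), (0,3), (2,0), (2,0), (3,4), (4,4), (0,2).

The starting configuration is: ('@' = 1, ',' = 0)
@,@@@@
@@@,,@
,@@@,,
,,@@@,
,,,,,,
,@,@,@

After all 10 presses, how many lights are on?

[0] @,@@@@
@@@,,@
,@@@,,
,,@@@,
,,,,,,
,@,@,@
[1] @,@@@@
@@@,,@
,@@@,,
,,@@@,
,,,@,,
,@@,@@
[2] @,@@@@
,@@,,@
@,@@,,
@,@@@,
,,,@,,
,@@,@@
[3] @,@@@@
,@@,,@
@,@@,,
@,@@@,
,,,@,@
,@@,,,
[4] @,@@@@
,@@@,@
@,,,@,
@,@,@,
,,,@,@
,@@,,,
[5] @,,,,@
,@@,,@
@,,,@,
@,@,@,
,,,@,@
,@@,,,
[6] @,,,,@
@@@,,@
,@,,@,
,,@,@,
,,,@,@
,@@,,,
[7] @,,,,@
,@@,,@
@,,,@,
@,@,@,
,,,@,@
,@@,,,
[8] @,,,,@
,@@,,@
@,,,,,
@,@@,@
,,,@@@
,@@,,,
[9] @,,,,@
,@@,,@
@,,,,,
@,@@@@
,,,,,,
,@@,@,
[10] @@@@,@
,@,,,@
@,,,,,
@,@@@@
,,,,,,
,@@,@,

16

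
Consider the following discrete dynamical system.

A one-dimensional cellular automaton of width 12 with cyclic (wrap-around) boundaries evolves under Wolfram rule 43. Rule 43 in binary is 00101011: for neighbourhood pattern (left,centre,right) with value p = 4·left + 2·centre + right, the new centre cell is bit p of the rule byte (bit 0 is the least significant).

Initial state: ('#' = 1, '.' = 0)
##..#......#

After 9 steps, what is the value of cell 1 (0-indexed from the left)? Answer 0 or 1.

t=0: ##..#......#
t=1: ...#..######
t=2: .##..##.....
t=3: ##..##..####
t=4: ...##..##...
t=5: ####..##..##
t=6: .....##..##.
t=7: ######..##..
t=8: #......##..#
t=9: ..######..##

0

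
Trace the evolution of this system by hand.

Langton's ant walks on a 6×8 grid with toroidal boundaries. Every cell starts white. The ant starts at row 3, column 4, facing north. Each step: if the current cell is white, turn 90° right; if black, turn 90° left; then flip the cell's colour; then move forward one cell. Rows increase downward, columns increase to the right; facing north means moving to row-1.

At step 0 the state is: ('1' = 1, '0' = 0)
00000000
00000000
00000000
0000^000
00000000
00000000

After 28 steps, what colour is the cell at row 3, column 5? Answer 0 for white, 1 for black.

1

k=0  00000000
00000000
00000000
0000^000
00000000
00000000
k=1  00000000
00000000
00000000
00001>00
00000000
00000000
k=2  00000000
00000000
00000000
00001100
00000v00
00000000
k=3  00000000
00000000
00000000
00001100
0000<100
00000000
k=4  00000000
00000000
00000000
0000^100
00001100
00000000
k=5  00000000
00000000
00000000
000<0100
00001100
00000000
k=6  00000000
00000000
000^0000
00010100
00001100
00000000
k=7  00000000
00000000
0001>000
00010100
00001100
00000000
k=8  00000000
00000000
00011000
0001v100
00001100
00000000
k=9  00000000
00000000
00011000
000<1100
00001100
00000000
k=10  00000000
00000000
00011000
00001100
000v1100
00000000
k=11  00000000
00000000
00011000
00001100
00<11100
00000000
k=12  00000000
00000000
00011000
00^01100
00111100
00000000
k=13  00000000
00000000
00011000
001>1100
00111100
00000000
k=14  00000000
00000000
00011000
00111100
001v1100
00000000
k=15  00000000
00000000
00011000
00111100
0010>100
00000000
k=16  00000000
00000000
00011000
0011^100
00100100
00000000
k=17  00000000
00000000
00011000
001<0100
00100100
00000000
k=18  00000000
00000000
00011000
00100100
001v0100
00000000
k=19  00000000
00000000
00011000
00100100
00<10100
00000000
k=20  00000000
00000000
00011000
00100100
00010100
00v00000
k=21  00000000
00000000
00011000
00100100
00010100
0<100000
k=22  00000000
00000000
00011000
00100100
0^010100
01100000
k=23  00000000
00000000
00011000
00100100
01>10100
01100000
k=24  00000000
00000000
00011000
00100100
01110100
01v00000
k=25  00000000
00000000
00011000
00100100
01110100
010>0000
k=26  000v0000
00000000
00011000
00100100
01110100
01010000
k=27  00<10000
00000000
00011000
00100100
01110100
01010000
k=28  00110000
00000000
00011000
00100100
01110100
01^10000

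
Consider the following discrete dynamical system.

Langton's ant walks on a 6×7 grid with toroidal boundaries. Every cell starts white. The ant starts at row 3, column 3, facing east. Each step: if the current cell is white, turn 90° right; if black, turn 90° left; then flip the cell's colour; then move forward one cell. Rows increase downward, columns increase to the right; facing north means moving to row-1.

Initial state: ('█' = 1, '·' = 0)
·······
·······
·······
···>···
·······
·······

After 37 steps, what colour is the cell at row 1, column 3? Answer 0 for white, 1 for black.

0) ·······
·······
·······
···>···
·······
·······
1) ·······
·······
·······
···█···
···v···
·······
2) ·······
·······
·······
···█···
··<█···
·······
3) ·······
·······
·······
··^█···
··██···
·······
4) ·······
·······
·······
··█>···
··██···
·······
5) ·······
·······
···^···
··█····
··██···
·······
6) ·······
·······
···█>··
··█····
··██···
·······
7) ·······
·······
···██··
··█·v··
··██···
·······
8) ·······
·······
···██··
··█<█··
··██···
·······
9) ·······
·······
···^█··
··███··
··██···
·······
10) ·······
·······
··<·█··
··███··
··██···
·······
11) ·······
··^····
··█·█··
··███··
··██···
·······
12) ·······
··█>···
··█·█··
··███··
··██···
·······
13) ·······
··██···
··█v█··
··███··
··██···
·······
14) ·······
··██···
··<██··
··███··
··██···
·······
15) ·······
··██···
···██··
··v██··
··██···
·······
16) ·······
··██···
···██··
···>█··
··██···
·······
17) ·······
··██···
···^█··
····█··
··██···
·······
18) ·······
··██···
··<·█··
····█··
··██···
·······
19) ·······
··^█···
··█·█··
····█··
··██···
·······
20) ·······
·<·█···
··█·█··
····█··
··██···
·······
21) ·^·····
·█·█···
··█·█··
····█··
··██···
·······
22) ·█>····
·█·█···
··█·█··
····█··
··██···
·······
23) ·██····
·█v█···
··█·█··
····█··
··██···
·······
24) ·██····
·<██···
··█·█··
····█··
··██···
·······
25) ·██····
··██···
·v█·█··
····█··
··██···
·······
26) ·██····
··██···
<██·█··
····█··
··██···
·······
27) ·██····
^·██···
███·█··
····█··
··██···
·······
28) ·██····
█>██···
███·█··
····█··
··██···
·······
29) ·██····
████···
█v█·█··
····█··
··██···
·······
30) ·██····
████···
█·>·█··
····█··
··██···
·······
31) ·██····
██^█···
█···█··
····█··
··██···
·······
32) ·██····
█<·█···
█···█··
····█··
··██···
·······
33) ·██····
█··█···
█v··█··
····█··
··██···
·······
34) ·██····
█··█···
<█··█··
····█··
··██···
·······
35) ·██····
█··█···
·█··█··
v···█··
··██···
·······
36) ·██····
█··█···
·█··█··
█···█·<
··██···
·······
37) ·██····
█··█···
·█··█·^
█···█·█
··██···
·······

1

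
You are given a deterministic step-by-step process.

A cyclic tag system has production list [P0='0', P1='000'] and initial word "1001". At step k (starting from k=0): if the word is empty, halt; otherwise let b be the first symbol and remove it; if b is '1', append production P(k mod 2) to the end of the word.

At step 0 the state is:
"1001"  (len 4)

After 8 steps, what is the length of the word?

gen 0: "1001"  (len 4)
gen 1: "0010"  (len 4)
gen 2: "010"  (len 3)
gen 3: "10"  (len 2)
gen 4: "0000"  (len 4)
gen 5: "000"  (len 3)
gen 6: "00"  (len 2)
gen 7: "0"  (len 1)
gen 8: (halted — word empty)

0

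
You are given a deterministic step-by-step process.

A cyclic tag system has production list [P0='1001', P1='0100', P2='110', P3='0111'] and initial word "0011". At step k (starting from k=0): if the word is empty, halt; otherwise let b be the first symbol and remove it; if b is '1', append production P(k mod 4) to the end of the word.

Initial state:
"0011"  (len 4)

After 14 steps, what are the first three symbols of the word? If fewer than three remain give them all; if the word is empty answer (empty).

k=0  "0011"  (len 4)
k=1  "011"  (len 3)
k=2  "11"  (len 2)
k=3  "1110"  (len 4)
k=4  "1100111"  (len 7)
k=5  "1001111001"  (len 10)
k=6  "0011110010100"  (len 13)
k=7  "011110010100"  (len 12)
k=8  "11110010100"  (len 11)
k=9  "11100101001001"  (len 14)
k=10  "11001010010010100"  (len 17)
k=11  "1001010010010100110"  (len 19)
k=12  "0010100100101001100111"  (len 22)
k=13  "010100100101001100111"  (len 21)
k=14  "10100100101001100111"  (len 20)

101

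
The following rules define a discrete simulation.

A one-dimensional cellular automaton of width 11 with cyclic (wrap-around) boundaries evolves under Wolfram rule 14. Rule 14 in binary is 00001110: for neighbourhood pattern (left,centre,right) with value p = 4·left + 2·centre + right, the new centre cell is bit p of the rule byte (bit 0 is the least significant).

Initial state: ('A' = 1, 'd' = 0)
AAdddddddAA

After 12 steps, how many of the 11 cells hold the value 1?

0) AAdddddddAA
1) ddddddddAAd
2) dddddddAAdd
3) ddddddAAddd
4) dddddAAdddd
5) ddddAAddddd
6) dddAAdddddd
7) ddAAddddddd
8) dAAdddddddd
9) AAddddddddd
10) AdddddddddA
11) dddddddddAA
12) ddddddddAAd

2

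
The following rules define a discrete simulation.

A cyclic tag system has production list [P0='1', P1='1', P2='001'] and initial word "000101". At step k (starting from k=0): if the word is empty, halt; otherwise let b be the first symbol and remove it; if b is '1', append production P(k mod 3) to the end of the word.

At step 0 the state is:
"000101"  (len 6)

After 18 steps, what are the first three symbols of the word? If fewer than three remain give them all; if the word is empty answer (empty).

100

[0] "000101"  (len 6)
[1] "00101"  (len 5)
[2] "0101"  (len 4)
[3] "101"  (len 3)
[4] "011"  (len 3)
[5] "11"  (len 2)
[6] "1001"  (len 4)
[7] "0011"  (len 4)
[8] "011"  (len 3)
[9] "11"  (len 2)
[10] "11"  (len 2)
[11] "11"  (len 2)
[12] "1001"  (len 4)
[13] "0011"  (len 4)
[14] "011"  (len 3)
[15] "11"  (len 2)
[16] "11"  (len 2)
[17] "11"  (len 2)
[18] "1001"  (len 4)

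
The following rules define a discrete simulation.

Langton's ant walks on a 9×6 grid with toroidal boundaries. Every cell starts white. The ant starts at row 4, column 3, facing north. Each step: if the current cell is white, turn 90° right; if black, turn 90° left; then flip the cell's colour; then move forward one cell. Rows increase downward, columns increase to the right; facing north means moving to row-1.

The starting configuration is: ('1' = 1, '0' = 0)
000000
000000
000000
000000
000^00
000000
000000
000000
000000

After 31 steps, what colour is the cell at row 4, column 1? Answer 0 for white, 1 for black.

0) 000000
000000
000000
000000
000^00
000000
000000
000000
000000
1) 000000
000000
000000
000000
0001>0
000000
000000
000000
000000
2) 000000
000000
000000
000000
000110
0000v0
000000
000000
000000
3) 000000
000000
000000
000000
000110
000<10
000000
000000
000000
4) 000000
000000
000000
000000
000^10
000110
000000
000000
000000
5) 000000
000000
000000
000000
00<010
000110
000000
000000
000000
6) 000000
000000
000000
00^000
001010
000110
000000
000000
000000
7) 000000
000000
000000
001>00
001010
000110
000000
000000
000000
8) 000000
000000
000000
001100
001v10
000110
000000
000000
000000
9) 000000
000000
000000
001100
00<110
000110
000000
000000
000000
10) 000000
000000
000000
001100
000110
00v110
000000
000000
000000
11) 000000
000000
000000
001100
000110
0<1110
000000
000000
000000
12) 000000
000000
000000
001100
0^0110
011110
000000
000000
000000
13) 000000
000000
000000
001100
01>110
011110
000000
000000
000000
14) 000000
000000
000000
001100
011110
01v110
000000
000000
000000
15) 000000
000000
000000
001100
011110
010>10
000000
000000
000000
16) 000000
000000
000000
001100
011^10
010010
000000
000000
000000
17) 000000
000000
000000
001100
01<010
010010
000000
000000
000000
18) 000000
000000
000000
001100
010010
01v010
000000
000000
000000
19) 000000
000000
000000
001100
010010
0<1010
000000
000000
000000
20) 000000
000000
000000
001100
010010
001010
0v0000
000000
000000
21) 000000
000000
000000
001100
010010
001010
<10000
000000
000000
22) 000000
000000
000000
001100
010010
^01010
110000
000000
000000
23) 000000
000000
000000
001100
010010
1>1010
110000
000000
000000
24) 000000
000000
000000
001100
010010
111010
1v0000
000000
000000
25) 000000
000000
000000
001100
010010
111010
10>000
000000
000000
26) 000000
000000
000000
001100
010010
111010
101000
00v000
000000
27) 000000
000000
000000
001100
010010
111010
101000
0<1000
000000
28) 000000
000000
000000
001100
010010
111010
1^1000
011000
000000
29) 000000
000000
000000
001100
010010
111010
11>000
011000
000000
30) 000000
000000
000000
001100
010010
11^010
110000
011000
000000
31) 000000
000000
000000
001100
010010
1<0010
110000
011000
000000

1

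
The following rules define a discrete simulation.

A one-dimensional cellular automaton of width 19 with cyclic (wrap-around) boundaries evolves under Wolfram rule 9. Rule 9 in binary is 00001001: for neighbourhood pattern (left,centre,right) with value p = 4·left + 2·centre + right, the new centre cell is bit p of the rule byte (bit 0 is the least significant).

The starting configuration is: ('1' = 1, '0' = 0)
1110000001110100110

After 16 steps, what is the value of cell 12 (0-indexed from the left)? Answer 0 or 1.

gen 0: 1110000001110100110
gen 1: 1000111101000000100
gen 2: 0010100000011110000
gen 3: 1000001111010000111
gen 4: 0011101000000110100
gen 5: 1010000011110100001
gen 6: 0000111010000001101
gen 7: 0110100000111101000
gen 8: 0100001110100000011
gen 9: 0001101000001111010
gen 10: 1101000011101000000
gen 11: 1000011010000011110
gen 12: 0011010000111010000
gen 13: 1010000110100000111
gen 14: 0000110100001110100
gen 15: 1110100001101000001
gen 16: 0000001101000011101

0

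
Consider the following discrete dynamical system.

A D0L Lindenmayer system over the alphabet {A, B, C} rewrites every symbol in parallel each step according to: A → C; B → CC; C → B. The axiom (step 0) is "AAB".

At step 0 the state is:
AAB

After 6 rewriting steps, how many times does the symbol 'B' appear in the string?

16

gen 0: AAB
gen 1: CCCC
gen 2: BBBB
gen 3: CCCCCCCC
gen 4: BBBBBBBB
gen 5: CCCCCCCCCCCCCCCC
gen 6: BBBBBBBBBBBBBBBB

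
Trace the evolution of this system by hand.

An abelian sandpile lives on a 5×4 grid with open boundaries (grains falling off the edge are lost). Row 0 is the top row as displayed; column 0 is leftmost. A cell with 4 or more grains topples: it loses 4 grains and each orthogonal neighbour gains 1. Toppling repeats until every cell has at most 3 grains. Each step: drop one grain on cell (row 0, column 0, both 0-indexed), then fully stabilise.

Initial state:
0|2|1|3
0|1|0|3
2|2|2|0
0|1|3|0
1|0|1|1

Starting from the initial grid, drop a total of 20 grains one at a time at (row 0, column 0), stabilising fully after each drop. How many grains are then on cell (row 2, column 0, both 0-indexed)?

3

gen 0: 0|2|1|3
0|1|0|3
2|2|2|0
0|1|3|0
1|0|1|1
gen 1: 1|2|1|3
0|1|0|3
2|2|2|0
0|1|3|0
1|0|1|1
gen 2: 2|2|1|3
0|1|0|3
2|2|2|0
0|1|3|0
1|0|1|1
gen 3: 3|2|1|3
0|1|0|3
2|2|2|0
0|1|3|0
1|0|1|1
gen 4: 0|3|1|3
1|1|0|3
2|2|2|0
0|1|3|0
1|0|1|1
gen 5: 1|3|1|3
1|1|0|3
2|2|2|0
0|1|3|0
1|0|1|1
gen 6: 2|3|1|3
1|1|0|3
2|2|2|0
0|1|3|0
1|0|1|1
gen 7: 3|3|1|3
1|1|0|3
2|2|2|0
0|1|3|0
1|0|1|1
gen 8: 1|0|2|3
2|2|0|3
2|2|2|0
0|1|3|0
1|0|1|1
gen 9: 2|0|2|3
2|2|0|3
2|2|2|0
0|1|3|0
1|0|1|1
gen 10: 3|0|2|3
2|2|0|3
2|2|2|0
0|1|3|0
1|0|1|1
gen 11: 0|1|2|3
3|2|0|3
2|2|2|0
0|1|3|0
1|0|1|1
gen 12: 1|1|2|3
3|2|0|3
2|2|2|0
0|1|3|0
1|0|1|1
gen 13: 2|1|2|3
3|2|0|3
2|2|2|0
0|1|3|0
1|0|1|1
gen 14: 3|1|2|3
3|2|0|3
2|2|2|0
0|1|3|0
1|0|1|1
gen 15: 1|2|2|3
0|3|0|3
3|2|2|0
0|1|3|0
1|0|1|1
gen 16: 2|2|2|3
0|3|0|3
3|2|2|0
0|1|3|0
1|0|1|1
gen 17: 3|2|2|3
0|3|0|3
3|2|2|0
0|1|3|0
1|0|1|1
gen 18: 0|3|2|3
1|3|0|3
3|2|2|0
0|1|3|0
1|0|1|1
gen 19: 1|3|2|3
1|3|0|3
3|2|2|0
0|1|3|0
1|0|1|1
gen 20: 2|3|2|3
1|3|0|3
3|2|2|0
0|1|3|0
1|0|1|1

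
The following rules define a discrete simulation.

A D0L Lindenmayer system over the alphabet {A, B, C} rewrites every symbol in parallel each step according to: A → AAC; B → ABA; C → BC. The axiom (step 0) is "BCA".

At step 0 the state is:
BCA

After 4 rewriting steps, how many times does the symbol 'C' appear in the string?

t=0: BCA
t=1: ABABCAAC
t=2: AACABAAACABABCAACAACBC
t=3: AACAACBCAACABAAACAACAACBCAACABAAACABABCAACAACBCAACAACBCABABC
t=4: AACAACBCAACAACBCABABCAACAACBCAACABAAACAACAACBCAACAACBCAACA…BCAACAACBCAACAACBCABABCAACAACBCAACAACBCABABCAACABAAACABABC  (len 162)

50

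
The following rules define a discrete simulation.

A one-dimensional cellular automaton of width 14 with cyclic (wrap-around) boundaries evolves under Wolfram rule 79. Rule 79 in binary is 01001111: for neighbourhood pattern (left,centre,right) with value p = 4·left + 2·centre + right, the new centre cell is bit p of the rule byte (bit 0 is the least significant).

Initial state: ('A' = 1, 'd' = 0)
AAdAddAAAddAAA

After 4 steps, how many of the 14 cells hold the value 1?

gen 0: AAdAddAAAddAAA
gen 1: dAdAdAAdAdAAdd
gen 2: AAdAdAAdAdAAdA
gen 3: dAdAdAAdAdAAdA
gen 4: dAdAdAAdAdAAdA

8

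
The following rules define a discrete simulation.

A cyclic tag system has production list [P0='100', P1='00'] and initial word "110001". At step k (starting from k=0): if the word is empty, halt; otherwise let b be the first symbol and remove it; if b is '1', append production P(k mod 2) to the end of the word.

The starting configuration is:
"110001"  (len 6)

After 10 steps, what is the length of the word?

6

[0] "110001"  (len 6)
[1] "10001100"  (len 8)
[2] "000110000"  (len 9)
[3] "00110000"  (len 8)
[4] "0110000"  (len 7)
[5] "110000"  (len 6)
[6] "1000000"  (len 7)
[7] "000000100"  (len 9)
[8] "00000100"  (len 8)
[9] "0000100"  (len 7)
[10] "000100"  (len 6)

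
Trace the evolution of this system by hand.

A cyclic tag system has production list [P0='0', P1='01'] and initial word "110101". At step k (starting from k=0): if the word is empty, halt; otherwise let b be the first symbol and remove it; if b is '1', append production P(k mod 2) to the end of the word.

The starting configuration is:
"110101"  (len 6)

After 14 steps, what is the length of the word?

k=0  "110101"  (len 6)
k=1  "101010"  (len 6)
k=2  "0101001"  (len 7)
k=3  "101001"  (len 6)
k=4  "0100101"  (len 7)
k=5  "100101"  (len 6)
k=6  "0010101"  (len 7)
k=7  "010101"  (len 6)
k=8  "10101"  (len 5)
k=9  "01010"  (len 5)
k=10  "1010"  (len 4)
k=11  "0100"  (len 4)
k=12  "100"  (len 3)
k=13  "000"  (len 3)
k=14  "00"  (len 2)

2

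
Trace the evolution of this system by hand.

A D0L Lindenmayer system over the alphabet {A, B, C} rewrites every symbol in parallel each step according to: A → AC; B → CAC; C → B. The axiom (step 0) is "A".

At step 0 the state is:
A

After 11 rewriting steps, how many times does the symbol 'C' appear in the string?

t=0: A
t=1: AC
t=2: ACB
t=3: ACBCAC
t=4: ACBCACBACB
t=5: ACBCACBACBCACACBCAC
t=6: ACBCACBACBCACACBCACBACBACBCACBACB
t=7: ACBCACBACBCACACBCACBACBACBCACBACBCACACBCACACBCACBACBCACACBCAC
t=8: ACBCACBACBCACACBCACBACBACBCACBACBCACACBCACACBCACBACBCACACBCACBACBACBCACBACBACBCACBACBCACACBCACBACBACBCACBACB
t=9: ACBCACBACBCACACBCACBACBACBCACBACBCACACBCACACBCACBACBCACACB…CACBACBCACACBCACBACBACBCACBACBCACACBCACACBCACBACBCACACBCAC  (len 197)
t=10: ACBCACBACBCACACBCACBACBACBCACBACBCACACBCACACBCACBACBCACACB…CBCACACBCACBACBACBCACBACBACBCACBACBCACACBCACBACBACBCACBACB  (len 352)
t=11: ACBCACBACBCACACBCACBACBACBCACBACBCACACBCACACBCACBACBCACACB…CACBACBCACACBCACBACBACBCACBACBCACACBCACACBCACBACBCACACBCAC  (len 638)

286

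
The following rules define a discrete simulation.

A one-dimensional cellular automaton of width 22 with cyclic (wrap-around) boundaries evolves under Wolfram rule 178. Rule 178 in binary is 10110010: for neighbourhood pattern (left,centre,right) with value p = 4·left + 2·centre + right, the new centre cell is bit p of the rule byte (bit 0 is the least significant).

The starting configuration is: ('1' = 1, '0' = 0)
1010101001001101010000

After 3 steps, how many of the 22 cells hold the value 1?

gen 0: 1010101001001101010000
gen 1: 0101010110110010101001
gen 2: 1010101001001101010110
gen 3: 0101010110110010101001

11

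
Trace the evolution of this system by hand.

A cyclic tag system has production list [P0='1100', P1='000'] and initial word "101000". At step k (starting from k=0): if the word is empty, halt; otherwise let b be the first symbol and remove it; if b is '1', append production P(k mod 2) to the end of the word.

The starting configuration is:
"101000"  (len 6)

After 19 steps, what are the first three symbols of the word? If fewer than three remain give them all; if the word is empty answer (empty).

001

0) "101000"  (len 6)
1) "010001100"  (len 9)
2) "10001100"  (len 8)
3) "00011001100"  (len 11)
4) "0011001100"  (len 10)
5) "011001100"  (len 9)
6) "11001100"  (len 8)
7) "10011001100"  (len 11)
8) "0011001100000"  (len 13)
9) "011001100000"  (len 12)
10) "11001100000"  (len 11)
11) "10011000001100"  (len 14)
12) "0011000001100000"  (len 16)
13) "011000001100000"  (len 15)
14) "11000001100000"  (len 14)
15) "10000011000001100"  (len 17)
16) "0000011000001100000"  (len 19)
17) "000011000001100000"  (len 18)
18) "00011000001100000"  (len 17)
19) "0011000001100000"  (len 16)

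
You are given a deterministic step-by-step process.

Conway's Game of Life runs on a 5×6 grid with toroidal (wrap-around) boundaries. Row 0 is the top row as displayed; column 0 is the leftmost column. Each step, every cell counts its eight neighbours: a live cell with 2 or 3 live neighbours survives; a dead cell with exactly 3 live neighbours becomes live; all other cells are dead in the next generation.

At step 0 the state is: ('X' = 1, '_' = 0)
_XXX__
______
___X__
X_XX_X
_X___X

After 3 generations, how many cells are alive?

k=0  _XXX__
______
___X__
X_XX_X
_X___X
k=1  XXX___
___X__
__XXX_
XXXX_X
_____X
k=2  XXX___
____X_
X____X
XX___X
___XXX
k=3  XXX___
______
_X__X_
_X____
___XX_

8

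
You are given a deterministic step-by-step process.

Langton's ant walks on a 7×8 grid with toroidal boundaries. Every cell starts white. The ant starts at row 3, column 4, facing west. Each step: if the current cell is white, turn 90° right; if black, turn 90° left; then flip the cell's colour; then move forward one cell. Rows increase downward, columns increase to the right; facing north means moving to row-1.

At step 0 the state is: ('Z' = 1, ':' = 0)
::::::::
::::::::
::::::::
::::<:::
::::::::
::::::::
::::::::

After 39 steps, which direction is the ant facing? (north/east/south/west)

step 0: ::::::::
::::::::
::::::::
::::<:::
::::::::
::::::::
::::::::
step 1: ::::::::
::::::::
::::^:::
::::Z:::
::::::::
::::::::
::::::::
step 2: ::::::::
::::::::
::::Z>::
::::Z:::
::::::::
::::::::
::::::::
step 3: ::::::::
::::::::
::::ZZ::
::::Zv::
::::::::
::::::::
::::::::
step 4: ::::::::
::::::::
::::ZZ::
::::<Z::
::::::::
::::::::
::::::::
step 5: ::::::::
::::::::
::::ZZ::
:::::Z::
::::v:::
::::::::
::::::::
step 6: ::::::::
::::::::
::::ZZ::
:::::Z::
:::<Z:::
::::::::
::::::::
step 7: ::::::::
::::::::
::::ZZ::
:::^:Z::
:::ZZ:::
::::::::
::::::::
step 8: ::::::::
::::::::
::::ZZ::
:::Z>Z::
:::ZZ:::
::::::::
::::::::
step 9: ::::::::
::::::::
::::ZZ::
:::ZZZ::
:::Zv:::
::::::::
::::::::
step 10: ::::::::
::::::::
::::ZZ::
:::ZZZ::
:::Z:>::
::::::::
::::::::
step 11: ::::::::
::::::::
::::ZZ::
:::ZZZ::
:::Z:Z::
:::::v::
::::::::
step 12: ::::::::
::::::::
::::ZZ::
:::ZZZ::
:::Z:Z::
::::<Z::
::::::::
step 13: ::::::::
::::::::
::::ZZ::
:::ZZZ::
:::Z^Z::
::::ZZ::
::::::::
step 14: ::::::::
::::::::
::::ZZ::
:::ZZZ::
:::ZZ>::
::::ZZ::
::::::::
step 15: ::::::::
::::::::
::::ZZ::
:::ZZ^::
:::ZZ:::
::::ZZ::
::::::::
step 16: ::::::::
::::::::
::::ZZ::
:::Z<:::
:::ZZ:::
::::ZZ::
::::::::
step 17: ::::::::
::::::::
::::ZZ::
:::Z::::
:::Zv:::
::::ZZ::
::::::::
step 18: ::::::::
::::::::
::::ZZ::
:::Z::::
:::Z:>::
::::ZZ::
::::::::
step 19: ::::::::
::::::::
::::ZZ::
:::Z::::
:::Z:Z::
::::Zv::
::::::::
step 20: ::::::::
::::::::
::::ZZ::
:::Z::::
:::Z:Z::
::::Z:>:
::::::::
step 21: ::::::::
::::::::
::::ZZ::
:::Z::::
:::Z:Z::
::::Z:Z:
::::::v:
step 22: ::::::::
::::::::
::::ZZ::
:::Z::::
:::Z:Z::
::::Z:Z:
:::::<Z:
step 23: ::::::::
::::::::
::::ZZ::
:::Z::::
:::Z:Z::
::::Z^Z:
:::::ZZ:
step 24: ::::::::
::::::::
::::ZZ::
:::Z::::
:::Z:Z::
::::ZZ>:
:::::ZZ:
step 25: ::::::::
::::::::
::::ZZ::
:::Z::::
:::Z:Z^:
::::ZZ::
:::::ZZ:
step 26: ::::::::
::::::::
::::ZZ::
:::Z::::
:::Z:ZZ>
::::ZZ::
:::::ZZ:
step 27: ::::::::
::::::::
::::ZZ::
:::Z::::
:::Z:ZZZ
::::ZZ:v
:::::ZZ:
step 28: ::::::::
::::::::
::::ZZ::
:::Z::::
:::Z:ZZZ
::::ZZ<Z
:::::ZZ:
step 29: ::::::::
::::::::
::::ZZ::
:::Z::::
:::Z:Z^Z
::::ZZZZ
:::::ZZ:
step 30: ::::::::
::::::::
::::ZZ::
:::Z::::
:::Z:<:Z
::::ZZZZ
:::::ZZ:
step 31: ::::::::
::::::::
::::ZZ::
:::Z::::
:::Z:::Z
::::ZvZZ
:::::ZZ:
step 32: ::::::::
::::::::
::::ZZ::
:::Z::::
:::Z:::Z
::::Z:>Z
:::::ZZ:
step 33: ::::::::
::::::::
::::ZZ::
:::Z::::
:::Z::^Z
::::Z::Z
:::::ZZ:
step 34: ::::::::
::::::::
::::ZZ::
:::Z::::
:::Z::Z>
::::Z::Z
:::::ZZ:
step 35: ::::::::
::::::::
::::ZZ::
:::Z:::^
:::Z::Z:
::::Z::Z
:::::ZZ:
step 36: ::::::::
::::::::
::::ZZ::
>::Z:::Z
:::Z::Z:
::::Z::Z
:::::ZZ:
step 37: ::::::::
::::::::
::::ZZ::
Z::Z:::Z
v::Z::Z:
::::Z::Z
:::::ZZ:
step 38: ::::::::
::::::::
::::ZZ::
Z::Z:::Z
Z::Z::Z<
::::Z::Z
:::::ZZ:
step 39: ::::::::
::::::::
::::ZZ::
Z::Z:::^
Z::Z::ZZ
::::Z::Z
:::::ZZ:

north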